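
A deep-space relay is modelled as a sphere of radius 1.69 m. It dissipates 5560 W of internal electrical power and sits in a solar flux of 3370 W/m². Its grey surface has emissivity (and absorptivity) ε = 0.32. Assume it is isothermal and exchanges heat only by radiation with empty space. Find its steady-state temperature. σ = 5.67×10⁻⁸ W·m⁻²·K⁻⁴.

At steady state, absorbed solar power + internal power = radiated power.
Absorbed: α·S·A_cross = 0.32·3370·8.973 = 9676 W (cross-section πr²).
Total input = 9676 + 5560 = 15240 W.
Radiated: εσ·A_surf·T⁴ with A_surf = 4πr² = 35.89 m².
T⁴ = 15240/(0.32·5.67×10⁻⁸·35.89) = 2.340×10¹⁰ K⁴.

T ≈ 391 K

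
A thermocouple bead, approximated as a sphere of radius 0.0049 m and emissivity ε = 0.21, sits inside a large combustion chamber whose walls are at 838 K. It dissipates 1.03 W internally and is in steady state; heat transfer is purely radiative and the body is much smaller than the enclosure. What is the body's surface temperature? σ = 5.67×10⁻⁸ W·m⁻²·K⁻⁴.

For a small grey body in a large enclosure, net radiated power = εσA(T⁴ − T_w⁴).
Steady state: P = εσA(T⁴ − T_w⁴) with A = 4πr² = 3.017×10⁻⁴ m².
T⁴ = P/(εσA) + T_w⁴ = 1.03/(0.21·5.67×10⁻⁸·3.017×10⁻⁴) + (838)⁴
    = 2.867×10¹¹ + 4.931×10¹¹ = 7.799×10¹¹ K⁴.

T ≈ 940 K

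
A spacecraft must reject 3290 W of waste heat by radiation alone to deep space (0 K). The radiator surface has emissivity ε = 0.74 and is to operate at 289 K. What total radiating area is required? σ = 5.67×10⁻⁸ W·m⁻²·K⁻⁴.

A ≈ 11.2 m²

P = εσA T⁴ ⇒ A = P/(εσT⁴).
T⁴ = 6.976×10⁹ K⁴.
A = 3290/(0.74 × 5.67×10⁻⁸ × 6.976×10⁹).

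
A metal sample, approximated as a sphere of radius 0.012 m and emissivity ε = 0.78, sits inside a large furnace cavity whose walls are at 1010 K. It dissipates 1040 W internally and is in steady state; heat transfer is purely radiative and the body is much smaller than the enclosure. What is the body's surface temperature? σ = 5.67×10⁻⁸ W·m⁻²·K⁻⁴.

For a small grey body in a large enclosure, net radiated power = εσA(T⁴ − T_w⁴).
Steady state: P = εσA(T⁴ − T_w⁴) with A = 4πr² = 0.001810 m².
T⁴ = P/(εσA) + T_w⁴ = 1040/(0.78·5.67×10⁻⁸·0.001810) + (1010)⁴
    = 1.300×10¹³ + 1.041×10¹² = 1.404×10¹³ K⁴.

T ≈ 1940 K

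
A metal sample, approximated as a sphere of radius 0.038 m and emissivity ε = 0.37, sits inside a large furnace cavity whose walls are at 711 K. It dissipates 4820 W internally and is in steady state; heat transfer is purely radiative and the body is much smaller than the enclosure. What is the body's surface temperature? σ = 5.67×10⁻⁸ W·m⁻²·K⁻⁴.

T ≈ 1900 K

For a small grey body in a large enclosure, net radiated power = εσA(T⁴ − T_w⁴).
Steady state: P = εσA(T⁴ − T_w⁴) with A = 4πr² = 0.01815 m².
T⁴ = P/(εσA) + T_w⁴ = 4820/(0.37·5.67×10⁻⁸·0.01815) + (711)⁴
    = 1.266×10¹³ + 2.556×10¹¹ = 1.292×10¹³ K⁴.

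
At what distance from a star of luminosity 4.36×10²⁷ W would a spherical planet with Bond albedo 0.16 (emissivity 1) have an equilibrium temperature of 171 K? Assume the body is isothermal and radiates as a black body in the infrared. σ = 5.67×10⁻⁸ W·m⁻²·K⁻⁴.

d ≈ 1.23×10¹² m

For an isothermal black-emitting sphere, (1−a)S·πr² = σ·4πr²·T⁴ ⇒ S = 4σT⁴/(1−a).
S = 4·5.67×10⁻⁸·(171)⁴/0.840 = 230.9 W/m².
Flux falls as S = L/(4πd²), so d = √(L/(4πS)) = √(4.36×10²⁷/(4π·230.9)).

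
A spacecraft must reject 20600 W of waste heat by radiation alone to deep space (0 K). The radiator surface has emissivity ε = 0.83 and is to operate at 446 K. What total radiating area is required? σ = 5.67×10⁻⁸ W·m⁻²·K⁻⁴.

P = εσA T⁴ ⇒ A = P/(εσT⁴).
T⁴ = 3.957×10¹⁰ K⁴.
A = 20600/(0.83 × 5.67×10⁻⁸ × 3.957×10¹⁰).

A ≈ 11.1 m²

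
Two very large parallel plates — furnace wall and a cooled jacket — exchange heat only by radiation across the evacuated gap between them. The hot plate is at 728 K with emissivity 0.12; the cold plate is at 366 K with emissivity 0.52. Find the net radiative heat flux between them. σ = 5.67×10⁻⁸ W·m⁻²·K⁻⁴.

q ≈ 1610 W/m²

For two infinite grey parallel plates, q = σ(T₁⁴ − T₂⁴)/(1/ε₁ + 1/ε₂ − 1).
T₁⁴ − T₂⁴ = 2.809×10¹¹ − 1.794×10¹⁰ = 2.629×10¹¹ K⁴.
1/ε₁ + 1/ε₂ − 1 = 8.333 + 1.923 − 1 = 9.256.
q = 5.67×10⁻⁸ × 2.629×10¹¹ / 9.256.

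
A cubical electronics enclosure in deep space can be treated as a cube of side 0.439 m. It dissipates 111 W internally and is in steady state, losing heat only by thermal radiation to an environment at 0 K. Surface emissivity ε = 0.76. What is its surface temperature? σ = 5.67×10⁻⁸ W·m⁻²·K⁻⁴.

Steady state: internal power = radiated power, P = εσA T⁴.
Radiating area A = 6L² = 1.156 m².
T⁴ = P/(εσA) = 111/(0.76·5.67×10⁻⁸·1.156) = 2.228×10⁹ K⁴.
T = (2.228×10⁹)^(1/4).

T ≈ 217 K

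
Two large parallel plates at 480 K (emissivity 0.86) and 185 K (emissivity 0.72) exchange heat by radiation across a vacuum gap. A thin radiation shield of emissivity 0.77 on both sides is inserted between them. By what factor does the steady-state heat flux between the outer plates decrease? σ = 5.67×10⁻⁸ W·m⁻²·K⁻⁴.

factor ≈ 2.03

Without shield: q₀ = σΔ(T⁴)/(1/ε₁+1/ε₂−1) with denominator 1.552.
With shield the two gaps are in series; the resistances add: (1/ε₁+1/ε_s−1)+(1/ε_s+1/ε₂−1) = 1.461+1.688 = 3.149.
Heat-flux ratio q₀/q = 3.149/1.552.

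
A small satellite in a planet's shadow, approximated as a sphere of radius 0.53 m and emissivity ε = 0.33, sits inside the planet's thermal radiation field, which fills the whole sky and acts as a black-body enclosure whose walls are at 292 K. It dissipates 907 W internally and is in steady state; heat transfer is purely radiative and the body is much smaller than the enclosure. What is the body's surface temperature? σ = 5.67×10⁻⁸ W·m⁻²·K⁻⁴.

For a small grey body in a large enclosure, net radiated power = εσA(T⁴ − T_w⁴).
Steady state: P = εσA(T⁴ − T_w⁴) with A = 4πr² = 3.530 m².
T⁴ = P/(εσA) + T_w⁴ = 907/(0.33·5.67×10⁻⁸·3.530) + (292)⁴
    = 1.373×10¹⁰ + 7.270×10⁹ = 2.100×10¹⁰ K⁴.

T ≈ 381 K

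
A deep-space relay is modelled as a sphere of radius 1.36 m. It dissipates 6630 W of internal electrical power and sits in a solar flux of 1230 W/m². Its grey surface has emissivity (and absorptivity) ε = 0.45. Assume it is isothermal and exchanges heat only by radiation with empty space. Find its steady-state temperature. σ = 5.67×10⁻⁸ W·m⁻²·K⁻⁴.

T ≈ 359 K

At steady state, absorbed solar power + internal power = radiated power.
Absorbed: α·S·A_cross = 0.45·1230·5.811 = 3216 W (cross-section πr²).
Total input = 3216 + 6630 = 9846 W.
Radiated: εσ·A_surf·T⁴ with A_surf = 4πr² = 23.24 m².
T⁴ = 9846/(0.45·5.67×10⁻⁸·23.24) = 1.660×10¹⁰ K⁴.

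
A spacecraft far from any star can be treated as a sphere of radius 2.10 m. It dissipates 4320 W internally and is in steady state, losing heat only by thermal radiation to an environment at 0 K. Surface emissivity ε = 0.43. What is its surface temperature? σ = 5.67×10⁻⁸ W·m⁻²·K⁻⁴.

Steady state: internal power = radiated power, P = εσA T⁴.
Radiating area A = 4πr² = 55.42 m².
T⁴ = P/(εσA) = 4320/(0.43·5.67×10⁻⁸·55.42) = 3.197×10⁹ K⁴.
T = (3.197×10⁹)^(1/4).

T ≈ 238 K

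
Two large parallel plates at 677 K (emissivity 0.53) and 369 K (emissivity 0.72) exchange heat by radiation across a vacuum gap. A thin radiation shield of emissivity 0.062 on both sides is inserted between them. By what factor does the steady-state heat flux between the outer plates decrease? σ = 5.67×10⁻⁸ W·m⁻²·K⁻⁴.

Without shield: q₀ = σΔ(T⁴)/(1/ε₁+1/ε₂−1) with denominator 2.276.
With shield the two gaps are in series; the resistances add: (1/ε₁+1/ε_s−1)+(1/ε_s+1/ε₂−1) = 17.02+16.52 = 33.53.
Heat-flux ratio q₀/q = 33.53/2.276.

factor ≈ 14.7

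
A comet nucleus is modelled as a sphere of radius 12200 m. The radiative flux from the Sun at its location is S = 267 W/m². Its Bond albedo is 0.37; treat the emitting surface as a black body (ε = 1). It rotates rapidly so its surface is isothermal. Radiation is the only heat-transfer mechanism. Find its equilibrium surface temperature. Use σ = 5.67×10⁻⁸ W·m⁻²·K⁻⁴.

T ≈ 165 K

At equilibrium, absorbed power = emitted power.
Absorbing cross-section = πr² = 4.676×10⁸ m²; emitting surface = 4πr² = 1.870×10⁹ m² (ratio 4).
(1−a)S·A_cross = εσ·A_surf·T⁴  ⇒  T⁴ = (1−a)S/(4σ).
T⁴ = 0.630·267/(4·5.67×10⁻⁸) = 7.417×10⁸ K⁴.
T = (7.417×10⁸)^(1/4).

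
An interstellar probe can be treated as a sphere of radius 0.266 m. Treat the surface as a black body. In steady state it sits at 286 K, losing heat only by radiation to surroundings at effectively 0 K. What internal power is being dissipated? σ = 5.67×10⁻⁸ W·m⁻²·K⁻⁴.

Steady state: P = εσA T⁴.
A = 4πr² = 0.8891 m²; T⁴ = (286)⁴ = 6.691×10⁹ K⁴.
P = 1.0 × 5.67×10⁻⁸ × 0.8891 × 6.691×10⁹.

P ≈ 337 W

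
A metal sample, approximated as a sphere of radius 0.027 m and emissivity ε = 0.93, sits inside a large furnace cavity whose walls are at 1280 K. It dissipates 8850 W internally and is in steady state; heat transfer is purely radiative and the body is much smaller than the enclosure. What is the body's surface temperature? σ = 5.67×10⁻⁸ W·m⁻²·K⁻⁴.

For a small grey body in a large enclosure, net radiated power = εσA(T⁴ − T_w⁴).
Steady state: P = εσA(T⁴ − T_w⁴) with A = 4πr² = 0.009161 m².
T⁴ = P/(εσA) + T_w⁴ = 8850/(0.93·5.67×10⁻⁸·0.009161) + (1280)⁴
    = 1.832×10¹³ + 2.684×10¹² = 2.100×10¹³ K⁴.

T ≈ 2140 K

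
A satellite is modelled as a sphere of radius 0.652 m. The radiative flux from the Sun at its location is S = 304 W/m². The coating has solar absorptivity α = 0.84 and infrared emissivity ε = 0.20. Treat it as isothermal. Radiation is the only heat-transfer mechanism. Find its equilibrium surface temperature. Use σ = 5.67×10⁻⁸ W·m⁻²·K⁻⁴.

At equilibrium, absorbed power = emitted power.
Absorbing cross-section = πr² = 1.336 m²; emitting surface = 4πr² = 5.342 m² (ratio 4).
αS·A_cross = εσ·A_surf·T⁴  ⇒  T⁴ = αS/(ε·4σ).
T⁴ = 0.840·304/(0.20·4·5.67×10⁻⁸) = 5.630×10⁹ K⁴.
T = (5.630×10⁹)^(1/4).

T ≈ 274 K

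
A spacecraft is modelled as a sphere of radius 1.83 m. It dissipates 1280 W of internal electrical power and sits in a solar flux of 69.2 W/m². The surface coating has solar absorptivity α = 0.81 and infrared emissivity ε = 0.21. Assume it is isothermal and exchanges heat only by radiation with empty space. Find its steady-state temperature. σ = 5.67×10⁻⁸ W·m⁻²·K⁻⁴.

T ≈ 247 K

At steady state, absorbed solar power + internal power = radiated power.
Absorbed: α·S·A_cross = 0.81·69.2·10.52 = 589.7 W (cross-section πr²).
Total input = 589.7 + 1280 = 1870 W.
Radiated: εσ·A_surf·T⁴ with A_surf = 4πr² = 42.08 m².
T⁴ = 1870/(0.21·5.67×10⁻⁸·42.08) = 3.731×10⁹ K⁴.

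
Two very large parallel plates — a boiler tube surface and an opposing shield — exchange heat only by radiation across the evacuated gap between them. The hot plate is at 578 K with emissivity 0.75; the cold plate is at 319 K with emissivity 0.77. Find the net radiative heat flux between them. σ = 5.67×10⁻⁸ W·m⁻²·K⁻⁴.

For two infinite grey parallel plates, q = σ(T₁⁴ − T₂⁴)/(1/ε₁ + 1/ε₂ − 1).
T₁⁴ − T₂⁴ = 1.116×10¹¹ − 1.036×10¹⁰ = 1.013×10¹¹ K⁴.
1/ε₁ + 1/ε₂ − 1 = 1.333 + 1.299 − 1 = 1.632.
q = 5.67×10⁻⁸ × 1.013×10¹¹ / 1.632.

q ≈ 3520 W/m²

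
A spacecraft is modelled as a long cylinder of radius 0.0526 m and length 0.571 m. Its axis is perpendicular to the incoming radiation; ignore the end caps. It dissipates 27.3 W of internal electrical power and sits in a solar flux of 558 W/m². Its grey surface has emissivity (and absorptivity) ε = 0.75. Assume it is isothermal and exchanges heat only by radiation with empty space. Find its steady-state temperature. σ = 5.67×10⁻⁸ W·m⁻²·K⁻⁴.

T ≈ 284 K

At steady state, absorbed solar power + internal power = radiated power.
Absorbed: α·S·A_cross = 0.75·558·0.06007 = 25.14 W (cross-section 2rL).
Total input = 25.14 + 27.3 = 52.44 W.
Radiated: εσ·A_surf·T⁴ with A_surf = 2πrL = 0.1887 m².
T⁴ = 52.44/(0.75·5.67×10⁻⁸·0.1887) = 6.534×10⁹ K⁴.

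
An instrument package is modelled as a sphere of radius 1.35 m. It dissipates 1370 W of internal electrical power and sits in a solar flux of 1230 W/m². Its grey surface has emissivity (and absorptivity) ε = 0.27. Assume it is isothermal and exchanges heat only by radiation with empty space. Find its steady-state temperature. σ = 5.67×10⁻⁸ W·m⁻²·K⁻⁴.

At steady state, absorbed solar power + internal power = radiated power.
Absorbed: α·S·A_cross = 0.27·1230·5.726 = 1901 W (cross-section πr²).
Total input = 1901 + 1370 = 3271 W.
Radiated: εσ·A_surf·T⁴ with A_surf = 4πr² = 22.90 m².
T⁴ = 3271/(0.27·5.67×10⁻⁸·22.90) = 9.331×10⁹ K⁴.

T ≈ 311 K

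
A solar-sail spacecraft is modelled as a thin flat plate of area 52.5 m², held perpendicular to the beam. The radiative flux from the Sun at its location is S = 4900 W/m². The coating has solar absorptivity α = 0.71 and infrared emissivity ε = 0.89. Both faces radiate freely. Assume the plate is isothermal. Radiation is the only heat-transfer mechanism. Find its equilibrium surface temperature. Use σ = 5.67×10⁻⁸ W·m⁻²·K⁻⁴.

At equilibrium, absorbed power = emitted power.
Absorbing cross-section = A = 52.50 m²; emitting surface = 2A = 105.0 m² (ratio 2).
αS·A_cross = εσ·A_surf·T⁴  ⇒  T⁴ = αS/(ε·2σ).
T⁴ = 0.710·4900/(0.89·2·5.67×10⁻⁸) = 3.447×10¹⁰ K⁴.
T = (3.447×10¹⁰)^(1/4).

T ≈ 431 K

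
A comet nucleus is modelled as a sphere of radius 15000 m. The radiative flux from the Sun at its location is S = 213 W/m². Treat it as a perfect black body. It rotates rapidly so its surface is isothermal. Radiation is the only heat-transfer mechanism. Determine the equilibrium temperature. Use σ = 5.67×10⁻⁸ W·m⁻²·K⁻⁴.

T ≈ 175 K

At equilibrium, absorbed power = emitted power.
Absorbing cross-section = πr² = 7.069×10⁸ m²; emitting surface = 4πr² = 2.827×10⁹ m² (ratio 4).
S·A_cross = εσ·A_surf·T⁴  ⇒  T⁴ = S/(4σ).
T⁴ = 1.00·213/(4·5.67×10⁻⁸) = 9.392×10⁸ K⁴.
T = (9.392×10⁸)^(1/4).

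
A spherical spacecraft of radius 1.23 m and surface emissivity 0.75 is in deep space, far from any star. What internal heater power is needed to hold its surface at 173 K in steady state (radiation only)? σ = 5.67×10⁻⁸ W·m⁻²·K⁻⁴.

P = εσ·4πr²·T⁴.
4πr² = 19.01 m²; T⁴ = 8.957×10⁸ K⁴.
P = 0.75·5.67×10⁻⁸·19.01·8.957×10⁸.

P ≈ 724 W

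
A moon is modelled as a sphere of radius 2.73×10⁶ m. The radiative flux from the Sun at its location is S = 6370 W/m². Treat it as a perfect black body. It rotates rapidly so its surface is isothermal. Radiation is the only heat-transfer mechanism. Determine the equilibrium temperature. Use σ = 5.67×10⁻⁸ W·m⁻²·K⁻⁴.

T ≈ 409 K

At equilibrium, absorbed power = emitted power.
Absorbing cross-section = πr² = 2.341×10¹³ m²; emitting surface = 4πr² = 9.366×10¹³ m² (ratio 4).
S·A_cross = εσ·A_surf·T⁴  ⇒  T⁴ = S/(4σ).
T⁴ = 1.00·6370/(4·5.67×10⁻⁸) = 2.809×10¹⁰ K⁴.
T = (2.809×10¹⁰)^(1/4).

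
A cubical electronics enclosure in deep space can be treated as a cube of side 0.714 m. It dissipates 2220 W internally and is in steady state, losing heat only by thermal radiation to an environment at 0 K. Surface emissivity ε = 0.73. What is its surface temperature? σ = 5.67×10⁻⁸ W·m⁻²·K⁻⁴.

Steady state: internal power = radiated power, P = εσA T⁴.
Radiating area A = 6L² = 3.059 m².
T⁴ = P/(εσA) = 2220/(0.73·5.67×10⁻⁸·3.059) = 1.753×10¹⁰ K⁴.
T = (1.753×10¹⁰)^(1/4).

T ≈ 364 K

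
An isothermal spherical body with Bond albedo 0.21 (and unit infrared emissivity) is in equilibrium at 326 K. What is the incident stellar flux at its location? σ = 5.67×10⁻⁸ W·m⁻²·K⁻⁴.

(1−a)S·πr² = σ·4πr²·T⁴ ⇒ S = 4σT⁴/(1−a).
S = 4·5.67×10⁻⁸·1.129×10¹⁰/0.790.

S ≈ 3240 W/m²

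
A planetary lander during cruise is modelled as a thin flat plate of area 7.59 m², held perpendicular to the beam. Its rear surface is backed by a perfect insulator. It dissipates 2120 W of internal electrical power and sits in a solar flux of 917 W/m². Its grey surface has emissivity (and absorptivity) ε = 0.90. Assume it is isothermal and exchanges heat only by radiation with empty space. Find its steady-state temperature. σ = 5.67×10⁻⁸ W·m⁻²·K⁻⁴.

T ≈ 384 K

At steady state, absorbed solar power + internal power = radiated power.
Absorbed: α·S·A_cross = 0.90·917·7.590 = 6264 W (cross-section A).
Total input = 6264 + 2120 = 8384 W.
Radiated: εσ·A_surf·T⁴ with A_surf = A = 7.590 m².
T⁴ = 8384/(0.90·5.67×10⁻⁸·7.590) = 2.165×10¹⁰ K⁴.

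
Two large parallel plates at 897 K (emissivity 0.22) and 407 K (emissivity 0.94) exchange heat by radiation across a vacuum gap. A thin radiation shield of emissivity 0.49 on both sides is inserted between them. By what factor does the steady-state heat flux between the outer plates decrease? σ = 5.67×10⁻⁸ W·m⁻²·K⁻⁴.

Without shield: q₀ = σΔ(T⁴)/(1/ε₁+1/ε₂−1) with denominator 4.609.
With shield the two gaps are in series; the resistances add: (1/ε₁+1/ε_s−1)+(1/ε_s+1/ε₂−1) = 5.586+2.105 = 7.691.
Heat-flux ratio q₀/q = 7.691/4.609.

factor ≈ 1.67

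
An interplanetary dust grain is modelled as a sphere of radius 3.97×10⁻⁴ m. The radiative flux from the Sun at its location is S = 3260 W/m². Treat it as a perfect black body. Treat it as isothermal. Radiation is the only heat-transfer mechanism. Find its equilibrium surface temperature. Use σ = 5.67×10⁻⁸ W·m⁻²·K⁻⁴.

T ≈ 346 K

At equilibrium, absorbed power = emitted power.
Absorbing cross-section = πr² = 4.951×10⁻⁷ m²; emitting surface = 4πr² = 1.981×10⁻⁶ m² (ratio 4).
S·A_cross = εσ·A_surf·T⁴  ⇒  T⁴ = S/(4σ).
T⁴ = 1.00·3260/(4·5.67×10⁻⁸) = 1.437×10¹⁰ K⁴.
T = (1.437×10¹⁰)^(1/4).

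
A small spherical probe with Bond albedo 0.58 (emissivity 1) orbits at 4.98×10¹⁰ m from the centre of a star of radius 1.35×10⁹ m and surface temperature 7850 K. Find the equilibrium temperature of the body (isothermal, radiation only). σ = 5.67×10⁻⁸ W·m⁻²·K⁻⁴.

The star's surface emits σT_*⁴; at distance d the flux is S = σT_*⁴(R_*/d)².
S = 5.67×10⁻⁸·(7850)⁴·(1.35×10⁹/4.98×10¹⁰)² = 1.582×10⁵ W/m².
For an isothermal sphere T⁴ = (1−a)S/(4σ) = 2.930×10¹¹ K⁴.

T ≈ 736 K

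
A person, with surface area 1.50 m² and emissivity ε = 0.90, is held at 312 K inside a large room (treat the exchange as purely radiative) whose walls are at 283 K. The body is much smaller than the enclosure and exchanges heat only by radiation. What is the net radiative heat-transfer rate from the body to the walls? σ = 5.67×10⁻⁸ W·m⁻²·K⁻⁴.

For a small grey body in a large enclosure: P_net = εσA(T_body⁴ − T_wall⁴).
A = 1.50 m²; T_body⁴ − T_wall⁴ = 9.476×10⁹ − 6.414×10⁹ = 3.062×10⁹ K⁴.
|P_net| = 0.90·5.67×10⁻⁸·1.500·3.062×10⁹.

P_net ≈ 234 W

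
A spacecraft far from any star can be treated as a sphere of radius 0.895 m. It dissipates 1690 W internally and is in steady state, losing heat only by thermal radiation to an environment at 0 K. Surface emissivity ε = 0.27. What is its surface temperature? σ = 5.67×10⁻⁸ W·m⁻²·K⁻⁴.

Steady state: internal power = radiated power, P = εσA T⁴.
Radiating area A = 4πr² = 10.07 m².
T⁴ = P/(εσA) = 1690/(0.27·5.67×10⁻⁸·10.07) = 1.097×10¹⁰ K⁴.
T = (1.097×10¹⁰)^(1/4).

T ≈ 324 K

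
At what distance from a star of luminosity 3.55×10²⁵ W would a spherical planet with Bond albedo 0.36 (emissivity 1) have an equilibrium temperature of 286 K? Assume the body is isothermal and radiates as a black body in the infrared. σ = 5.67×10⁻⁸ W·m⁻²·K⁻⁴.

For an isothermal black-emitting sphere, (1−a)S·πr² = σ·4πr²·T⁴ ⇒ S = 4σT⁴/(1−a).
S = 4·5.67×10⁻⁸·(286)⁴/0.640 = 2371 W/m².
Flux falls as S = L/(4πd²), so d = √(L/(4πS)) = √(3.55×10²⁵/(4π·2371)).

d ≈ 3.45×10¹⁰ m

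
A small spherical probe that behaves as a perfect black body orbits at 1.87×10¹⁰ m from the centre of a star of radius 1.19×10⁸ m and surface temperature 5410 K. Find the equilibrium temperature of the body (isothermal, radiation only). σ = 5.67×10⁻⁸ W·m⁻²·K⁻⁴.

T ≈ 305 K

The star's surface emits σT_*⁴; at distance d the flux is S = σT_*⁴(R_*/d)².
S = 5.67×10⁻⁸·(5410)⁴·(1.19×10⁸/1.87×10¹⁰)² = 1967 W/m².
For an isothermal sphere T⁴ = (1−a)S/(4σ) = 8.672×10⁹ K⁴.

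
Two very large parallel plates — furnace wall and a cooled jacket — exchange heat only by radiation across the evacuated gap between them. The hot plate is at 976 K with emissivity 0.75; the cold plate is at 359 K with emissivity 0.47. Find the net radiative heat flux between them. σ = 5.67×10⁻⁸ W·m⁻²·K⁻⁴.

For two infinite grey parallel plates, q = σ(T₁⁴ − T₂⁴)/(1/ε₁ + 1/ε₂ − 1).
T₁⁴ − T₂⁴ = 9.074×10¹¹ − 1.661×10¹⁰ = 8.908×10¹¹ K⁴.
1/ε₁ + 1/ε₂ − 1 = 1.333 + 2.128 − 1 = 2.461.
q = 5.67×10⁻⁸ × 8.908×10¹¹ / 2.461.

q ≈ 20500 W/m²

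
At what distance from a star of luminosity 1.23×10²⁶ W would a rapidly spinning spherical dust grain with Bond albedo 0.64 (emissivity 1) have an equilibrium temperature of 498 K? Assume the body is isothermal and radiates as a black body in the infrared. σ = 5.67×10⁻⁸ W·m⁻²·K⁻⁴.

For an isothermal black-emitting sphere, (1−a)S·πr² = σ·4πr²·T⁴ ⇒ S = 4σT⁴/(1−a).
S = 4·5.67×10⁻⁸·(498)⁴/0.360 = 38750 W/m².
Flux falls as S = L/(4πd²), so d = √(L/(4πS)) = √(1.23×10²⁶/(4π·38750)).

d ≈ 1.59×10¹⁰ m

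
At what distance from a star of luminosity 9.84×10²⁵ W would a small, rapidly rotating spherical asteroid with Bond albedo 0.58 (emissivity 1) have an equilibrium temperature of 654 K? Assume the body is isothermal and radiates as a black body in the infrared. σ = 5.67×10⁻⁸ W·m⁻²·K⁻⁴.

For an isothermal black-emitting sphere, (1−a)S·πr² = σ·4πr²·T⁴ ⇒ S = 4σT⁴/(1−a).
S = 4·5.67×10⁻⁸·(654)⁴/0.420 = 98790 W/m².
Flux falls as S = L/(4πd²), so d = √(L/(4πS)) = √(9.84×10²⁵/(4π·98790)).

d ≈ 8.90×10⁹ m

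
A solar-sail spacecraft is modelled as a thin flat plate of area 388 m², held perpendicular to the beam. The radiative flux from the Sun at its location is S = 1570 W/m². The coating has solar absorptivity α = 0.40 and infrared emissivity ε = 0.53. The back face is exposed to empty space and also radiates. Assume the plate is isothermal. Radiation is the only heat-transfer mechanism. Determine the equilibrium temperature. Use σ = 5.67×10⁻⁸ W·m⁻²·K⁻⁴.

T ≈ 320 K

At equilibrium, absorbed power = emitted power.
Absorbing cross-section = A = 388.0 m²; emitting surface = 2A = 776.0 m² (ratio 2).
αS·A_cross = εσ·A_surf·T⁴  ⇒  T⁴ = αS/(ε·2σ).
T⁴ = 0.400·1570/(0.53·2·5.67×10⁻⁸) = 1.045×10¹⁰ K⁴.
T = (1.045×10¹⁰)^(1/4).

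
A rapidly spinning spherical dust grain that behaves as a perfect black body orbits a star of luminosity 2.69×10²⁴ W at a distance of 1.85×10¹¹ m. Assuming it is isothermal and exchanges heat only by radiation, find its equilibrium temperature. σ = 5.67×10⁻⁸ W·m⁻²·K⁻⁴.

T ≈ 72.5 K

First find the stellar flux at distance d: S = L/(4πd²) = 2.69×10²⁴/(4π·(1.85×10¹¹)²) = 6.255 W/m².
For an isothermal sphere, absorbed (1−a)S·πr² = emitted σ·4πr²·T⁴, so T⁴ = (1−a)S/(4σ).
T⁴ = 1.00·6.255/(4·5.67×10⁻⁸) = 2.758×10⁷ K⁴.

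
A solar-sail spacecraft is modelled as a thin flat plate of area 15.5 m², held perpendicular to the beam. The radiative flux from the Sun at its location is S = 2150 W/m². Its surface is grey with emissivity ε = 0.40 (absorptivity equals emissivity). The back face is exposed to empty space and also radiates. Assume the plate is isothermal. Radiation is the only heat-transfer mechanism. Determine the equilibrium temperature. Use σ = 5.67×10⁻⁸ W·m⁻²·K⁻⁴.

At equilibrium, absorbed power = emitted power.
Absorbing cross-section = A = 15.50 m²; emitting surface = 2A = 31.00 m² (ratio 2).
εS·A_cross = εσ·A_surf·T⁴  ⇒  T⁴ = S/(2σ)   (ε cancels).
T⁴ = 2150/(2·5.67×10⁻⁸) = 1.896×10¹⁰ K⁴.
T = (1.896×10¹⁰)^(1/4).

T ≈ 371 K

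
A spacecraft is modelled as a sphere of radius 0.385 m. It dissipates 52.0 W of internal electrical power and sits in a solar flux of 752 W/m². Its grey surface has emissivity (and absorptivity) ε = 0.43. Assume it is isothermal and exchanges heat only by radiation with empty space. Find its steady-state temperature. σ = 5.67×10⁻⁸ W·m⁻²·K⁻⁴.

At steady state, absorbed solar power + internal power = radiated power.
Absorbed: α·S·A_cross = 0.43·752·0.4657 = 150.6 W (cross-section πr²).
Total input = 150.6 + 52.0 = 202.6 W.
Radiated: εσ·A_surf·T⁴ with A_surf = 4πr² = 1.863 m².
T⁴ = 202.6/(0.43·5.67×10⁻⁸·1.863) = 4.461×10⁹ K⁴.

T ≈ 258 K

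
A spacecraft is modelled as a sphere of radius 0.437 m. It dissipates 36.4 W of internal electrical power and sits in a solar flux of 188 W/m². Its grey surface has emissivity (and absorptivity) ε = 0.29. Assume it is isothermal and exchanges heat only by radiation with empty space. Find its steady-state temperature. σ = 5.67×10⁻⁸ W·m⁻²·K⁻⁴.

At steady state, absorbed solar power + internal power = radiated power.
Absorbed: α·S·A_cross = 0.29·188·0.5999 = 32.71 W (cross-section πr²).
Total input = 32.71 + 36.4 = 69.11 W.
Radiated: εσ·A_surf·T⁴ with A_surf = 4πr² = 2.400 m².
T⁴ = 69.11/(0.29·5.67×10⁻⁸·2.400) = 1.751×10⁹ K⁴.

T ≈ 205 K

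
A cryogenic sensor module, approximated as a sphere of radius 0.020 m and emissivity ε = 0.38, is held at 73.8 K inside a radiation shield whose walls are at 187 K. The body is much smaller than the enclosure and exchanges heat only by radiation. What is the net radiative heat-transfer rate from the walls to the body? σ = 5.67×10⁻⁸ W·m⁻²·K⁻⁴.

P_net ≈ 0.129 W

For a small grey body in a large enclosure: P_net = εσA(T_body⁴ − T_wall⁴).
A = 4πr² = 0.005027 m²; T_body⁴ − T_wall⁴ = 2.966×10⁷ − 1.223×10⁹ = -1.193×10⁹ K⁴.
|P_net| = 0.38·5.67×10⁻⁸·0.005027·1.193×10⁹.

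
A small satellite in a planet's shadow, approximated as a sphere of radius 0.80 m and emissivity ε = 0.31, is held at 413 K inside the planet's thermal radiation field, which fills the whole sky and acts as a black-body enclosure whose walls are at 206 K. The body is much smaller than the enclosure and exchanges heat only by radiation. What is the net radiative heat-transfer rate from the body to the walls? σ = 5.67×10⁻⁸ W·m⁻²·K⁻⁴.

For a small grey body in a large enclosure: P_net = εσA(T_body⁴ − T_wall⁴).
A = 4πr² = 8.042 m²; T_body⁴ − T_wall⁴ = 2.909×10¹⁰ − 1.801×10⁹ = 2.729×10¹⁰ K⁴.
|P_net| = 0.31·5.67×10⁻⁸·8.042·2.729×10¹⁰.

P_net ≈ 3860 W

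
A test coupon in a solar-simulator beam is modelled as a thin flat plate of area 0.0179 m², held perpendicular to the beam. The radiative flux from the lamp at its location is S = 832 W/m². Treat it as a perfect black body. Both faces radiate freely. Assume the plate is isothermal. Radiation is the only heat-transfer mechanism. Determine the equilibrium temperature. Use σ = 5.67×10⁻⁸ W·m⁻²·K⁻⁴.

T ≈ 293 K

At equilibrium, absorbed power = emitted power.
Absorbing cross-section = A = 0.01790 m²; emitting surface = 2A = 0.03580 m² (ratio 2).
S·A_cross = εσ·A_surf·T⁴  ⇒  T⁴ = S/(2σ).
T⁴ = 1.00·832/(2·5.67×10⁻⁸) = 7.337×10⁹ K⁴.
T = (7.337×10⁹)^(1/4).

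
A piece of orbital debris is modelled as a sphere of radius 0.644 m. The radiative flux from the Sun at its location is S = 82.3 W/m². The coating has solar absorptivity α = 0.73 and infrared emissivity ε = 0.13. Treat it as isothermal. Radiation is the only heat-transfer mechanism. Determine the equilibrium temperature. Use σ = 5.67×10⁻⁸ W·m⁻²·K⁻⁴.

At equilibrium, absorbed power = emitted power.
Absorbing cross-section = πr² = 1.303 m²; emitting surface = 4πr² = 5.212 m² (ratio 4).
αS·A_cross = εσ·A_surf·T⁴  ⇒  T⁴ = αS/(ε·4σ).
T⁴ = 0.730·82.3/(0.13·4·5.67×10⁻⁸) = 2.038×10⁹ K⁴.
T = (2.038×10⁹)^(1/4).

T ≈ 212 K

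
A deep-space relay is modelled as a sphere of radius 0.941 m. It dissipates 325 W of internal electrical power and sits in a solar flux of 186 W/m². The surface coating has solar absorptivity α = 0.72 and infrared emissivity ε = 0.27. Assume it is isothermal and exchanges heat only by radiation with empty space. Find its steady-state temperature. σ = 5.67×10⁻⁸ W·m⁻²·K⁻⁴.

At steady state, absorbed solar power + internal power = radiated power.
Absorbed: α·S·A_cross = 0.72·186·2.782 = 372.5 W (cross-section πr²).
Total input = 372.5 + 325 = 697.5 W.
Radiated: εσ·A_surf·T⁴ with A_surf = 4πr² = 11.13 m².
T⁴ = 697.5/(0.27·5.67×10⁻⁸·11.13) = 4.095×10⁹ K⁴.

T ≈ 253 K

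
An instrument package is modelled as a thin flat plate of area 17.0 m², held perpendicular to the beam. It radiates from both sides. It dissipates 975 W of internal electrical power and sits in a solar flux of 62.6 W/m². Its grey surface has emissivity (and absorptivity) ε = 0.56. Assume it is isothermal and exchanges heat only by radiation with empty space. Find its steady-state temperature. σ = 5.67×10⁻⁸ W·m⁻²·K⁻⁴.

At steady state, absorbed solar power + internal power = radiated power.
Absorbed: α·S·A_cross = 0.56·62.6·17.00 = 596.0 W (cross-section A).
Total input = 596.0 + 975 = 1571 W.
Radiated: εσ·A_surf·T⁴ with A_surf = 2A = 34.00 m².
T⁴ = 1571/(0.56·5.67×10⁻⁸·34.00) = 1.455×10⁹ K⁴.

T ≈ 195 K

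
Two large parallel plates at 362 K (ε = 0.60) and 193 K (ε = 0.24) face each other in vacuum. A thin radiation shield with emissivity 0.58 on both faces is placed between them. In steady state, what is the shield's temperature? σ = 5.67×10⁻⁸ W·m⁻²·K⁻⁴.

T_s ≈ 331 K

In steady state the net flux on the hot side equals that on the cold side.
σ(T₁⁴−T_s⁴)/D₁ = σ(T_s⁴−T₂⁴)/D₂, with D₁ = 1/ε₁+1/ε_s−1 = 2.391, D₂ = 1/ε_s+1/ε₂−1 = 4.891.
Solve for T_s⁴: T_s⁴ = (D₂·T₁⁴ + D₁·T₂⁴)/(D₁+D₂) = 1.199×10¹⁰ K⁴.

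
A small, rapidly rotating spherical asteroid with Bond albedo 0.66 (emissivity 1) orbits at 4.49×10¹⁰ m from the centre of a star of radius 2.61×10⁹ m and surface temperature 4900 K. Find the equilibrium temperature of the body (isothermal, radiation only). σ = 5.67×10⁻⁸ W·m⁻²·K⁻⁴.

The star's surface emits σT_*⁴; at distance d the flux is S = σT_*⁴(R_*/d)².
S = 5.67×10⁻⁸·(4900)⁴·(2.61×10⁹/4.49×10¹⁰)² = 1.104×10⁵ W/m².
For an isothermal sphere T⁴ = (1−a)S/(4σ) = 1.656×10¹¹ K⁴.

T ≈ 638 K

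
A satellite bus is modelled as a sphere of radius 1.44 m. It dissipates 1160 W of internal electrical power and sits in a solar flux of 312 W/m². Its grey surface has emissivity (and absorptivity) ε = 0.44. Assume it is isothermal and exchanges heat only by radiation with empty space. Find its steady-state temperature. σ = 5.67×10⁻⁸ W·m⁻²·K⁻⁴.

At steady state, absorbed solar power + internal power = radiated power.
Absorbed: α·S·A_cross = 0.44·312·6.514 = 894.3 W (cross-section πr²).
Total input = 894.3 + 1160 = 2054 W.
Radiated: εσ·A_surf·T⁴ with A_surf = 4πr² = 26.06 m².
T⁴ = 2054/(0.44·5.67×10⁻⁸·26.06) = 3.160×10⁹ K⁴.

T ≈ 237 K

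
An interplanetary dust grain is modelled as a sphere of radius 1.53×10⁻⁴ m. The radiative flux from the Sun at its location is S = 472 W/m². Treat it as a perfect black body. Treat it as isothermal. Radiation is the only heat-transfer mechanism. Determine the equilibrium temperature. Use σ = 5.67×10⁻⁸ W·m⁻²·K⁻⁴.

At equilibrium, absorbed power = emitted power.
Absorbing cross-section = πr² = 7.354×10⁻⁸ m²; emitting surface = 4πr² = 2.942×10⁻⁷ m² (ratio 4).
S·A_cross = εσ·A_surf·T⁴  ⇒  T⁴ = S/(4σ).
T⁴ = 1.00·472/(4·5.67×10⁻⁸) = 2.081×10⁹ K⁴.
T = (2.081×10⁹)^(1/4).

T ≈ 214 K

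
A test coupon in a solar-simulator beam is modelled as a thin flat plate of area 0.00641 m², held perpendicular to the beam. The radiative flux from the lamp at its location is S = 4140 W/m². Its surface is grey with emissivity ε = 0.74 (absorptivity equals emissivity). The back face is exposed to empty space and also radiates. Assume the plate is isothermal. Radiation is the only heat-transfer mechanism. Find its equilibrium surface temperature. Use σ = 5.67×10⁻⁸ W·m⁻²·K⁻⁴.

At equilibrium, absorbed power = emitted power.
Absorbing cross-section = A = 0.006410 m²; emitting surface = 2A = 0.01282 m² (ratio 2).
εS·A_cross = εσ·A_surf·T⁴  ⇒  T⁴ = S/(2σ)   (ε cancels).
T⁴ = 4140/(2·5.67×10⁻⁸) = 3.651×10¹⁰ K⁴.
T = (3.651×10¹⁰)^(1/4).

T ≈ 437 K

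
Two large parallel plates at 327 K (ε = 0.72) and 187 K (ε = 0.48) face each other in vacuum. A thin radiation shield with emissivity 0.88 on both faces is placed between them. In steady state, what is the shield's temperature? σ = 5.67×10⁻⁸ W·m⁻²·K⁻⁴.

T_s ≈ 292 K

In steady state the net flux on the hot side equals that on the cold side.
σ(T₁⁴−T_s⁴)/D₁ = σ(T_s⁴−T₂⁴)/D₂, with D₁ = 1/ε₁+1/ε_s−1 = 1.525, D₂ = 1/ε_s+1/ε₂−1 = 2.220.
Solve for T_s⁴: T_s⁴ = (D₂·T₁⁴ + D₁·T₂⁴)/(D₁+D₂) = 7.275×10⁹ K⁴.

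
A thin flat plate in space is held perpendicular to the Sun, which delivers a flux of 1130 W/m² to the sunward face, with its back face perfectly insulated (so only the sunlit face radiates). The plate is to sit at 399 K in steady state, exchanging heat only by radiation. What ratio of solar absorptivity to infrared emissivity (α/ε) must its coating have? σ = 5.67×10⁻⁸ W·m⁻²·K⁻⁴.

Balance: αS·A = εσ·1A·T⁴ ⇒ α/ε = σT⁴/S.
α/ε = 5.67×10⁻⁸·(399)⁴/1130 = 5.67×10⁻⁸·2.534×10¹⁰/1130.

α/ε ≈ 1.27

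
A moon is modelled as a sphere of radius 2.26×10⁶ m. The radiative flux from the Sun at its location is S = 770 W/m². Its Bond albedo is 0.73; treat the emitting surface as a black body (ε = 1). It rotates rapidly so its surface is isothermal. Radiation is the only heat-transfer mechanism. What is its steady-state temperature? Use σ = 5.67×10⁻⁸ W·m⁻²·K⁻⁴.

T ≈ 174 K

At equilibrium, absorbed power = emitted power.
Absorbing cross-section = πr² = 1.605×10¹³ m²; emitting surface = 4πr² = 6.418×10¹³ m² (ratio 4).
(1−a)S·A_cross = εσ·A_surf·T⁴  ⇒  T⁴ = (1−a)S/(4σ).
T⁴ = 0.270·770/(4·5.67×10⁻⁸) = 9.167×10⁸ K⁴.
T = (9.167×10⁸)^(1/4).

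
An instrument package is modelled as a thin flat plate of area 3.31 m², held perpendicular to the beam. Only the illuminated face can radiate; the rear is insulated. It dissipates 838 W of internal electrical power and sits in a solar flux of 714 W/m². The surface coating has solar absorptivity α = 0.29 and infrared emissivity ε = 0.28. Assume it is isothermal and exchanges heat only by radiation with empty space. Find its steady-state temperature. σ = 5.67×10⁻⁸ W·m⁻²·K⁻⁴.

T ≈ 413 K

At steady state, absorbed solar power + internal power = radiated power.
Absorbed: α·S·A_cross = 0.29·714·3.310 = 685.4 W (cross-section A).
Total input = 685.4 + 838 = 1523 W.
Radiated: εσ·A_surf·T⁴ with A_surf = A = 3.310 m².
T⁴ = 1523/(0.28·5.67×10⁻⁸·3.310) = 2.899×10¹⁰ K⁴.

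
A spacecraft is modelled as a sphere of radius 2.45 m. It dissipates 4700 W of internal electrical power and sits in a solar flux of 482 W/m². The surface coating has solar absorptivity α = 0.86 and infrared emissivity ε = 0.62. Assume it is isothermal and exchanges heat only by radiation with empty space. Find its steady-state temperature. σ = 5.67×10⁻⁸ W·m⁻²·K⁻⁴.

T ≈ 262 K

At steady state, absorbed solar power + internal power = radiated power.
Absorbed: α·S·A_cross = 0.86·482·18.86 = 7817 W (cross-section πr²).
Total input = 7817 + 4700 = 12520 W.
Radiated: εσ·A_surf·T⁴ with A_surf = 4πr² = 75.43 m².
T⁴ = 12520/(0.62·5.67×10⁻⁸·75.43) = 4.720×10⁹ K⁴.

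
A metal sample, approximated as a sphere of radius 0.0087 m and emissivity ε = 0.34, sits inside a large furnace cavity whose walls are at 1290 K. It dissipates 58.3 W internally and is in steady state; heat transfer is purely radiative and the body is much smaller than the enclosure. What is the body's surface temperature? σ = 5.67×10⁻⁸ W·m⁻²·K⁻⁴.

T ≈ 1560 K

For a small grey body in a large enclosure, net radiated power = εσA(T⁴ − T_w⁴).
Steady state: P = εσA(T⁴ − T_w⁴) with A = 4πr² = 9.511×10⁻⁴ m².
T⁴ = P/(εσA) + T_w⁴ = 58.3/(0.34·5.67×10⁻⁸·9.511×10⁻⁴) + (1290)⁴
    = 3.179×10¹² + 2.769×10¹² = 5.949×10¹² K⁴.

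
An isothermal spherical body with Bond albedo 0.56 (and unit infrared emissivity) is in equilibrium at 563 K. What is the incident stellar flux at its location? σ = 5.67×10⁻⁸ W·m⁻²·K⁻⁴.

(1−a)S·πr² = σ·4πr²·T⁴ ⇒ S = 4σT⁴/(1−a).
S = 4·5.67×10⁻⁸·1.005×10¹¹/0.440.

S ≈ 51800 W/m²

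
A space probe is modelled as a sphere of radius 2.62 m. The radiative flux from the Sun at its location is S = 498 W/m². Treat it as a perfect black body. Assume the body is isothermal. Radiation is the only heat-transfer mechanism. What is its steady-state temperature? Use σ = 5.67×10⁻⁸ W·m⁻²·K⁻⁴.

At equilibrium, absorbed power = emitted power.
Absorbing cross-section = πr² = 21.57 m²; emitting surface = 4πr² = 86.26 m² (ratio 4).
S·A_cross = εσ·A_surf·T⁴  ⇒  T⁴ = S/(4σ).
T⁴ = 1.00·498/(4·5.67×10⁻⁸) = 2.196×10⁹ K⁴.
T = (2.196×10⁹)^(1/4).

T ≈ 216 K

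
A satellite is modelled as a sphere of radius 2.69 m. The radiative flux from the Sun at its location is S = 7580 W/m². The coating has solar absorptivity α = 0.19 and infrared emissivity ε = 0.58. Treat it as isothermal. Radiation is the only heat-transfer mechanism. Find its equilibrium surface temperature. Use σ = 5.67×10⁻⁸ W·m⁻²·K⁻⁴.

T ≈ 323 K

At equilibrium, absorbed power = emitted power.
Absorbing cross-section = πr² = 22.73 m²; emitting surface = 4πr² = 90.93 m² (ratio 4).
αS·A_cross = εσ·A_surf·T⁴  ⇒  T⁴ = αS/(ε·4σ).
T⁴ = 0.190·7580/(0.58·4·5.67×10⁻⁸) = 1.095×10¹⁰ K⁴.
T = (1.095×10¹⁰)^(1/4).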